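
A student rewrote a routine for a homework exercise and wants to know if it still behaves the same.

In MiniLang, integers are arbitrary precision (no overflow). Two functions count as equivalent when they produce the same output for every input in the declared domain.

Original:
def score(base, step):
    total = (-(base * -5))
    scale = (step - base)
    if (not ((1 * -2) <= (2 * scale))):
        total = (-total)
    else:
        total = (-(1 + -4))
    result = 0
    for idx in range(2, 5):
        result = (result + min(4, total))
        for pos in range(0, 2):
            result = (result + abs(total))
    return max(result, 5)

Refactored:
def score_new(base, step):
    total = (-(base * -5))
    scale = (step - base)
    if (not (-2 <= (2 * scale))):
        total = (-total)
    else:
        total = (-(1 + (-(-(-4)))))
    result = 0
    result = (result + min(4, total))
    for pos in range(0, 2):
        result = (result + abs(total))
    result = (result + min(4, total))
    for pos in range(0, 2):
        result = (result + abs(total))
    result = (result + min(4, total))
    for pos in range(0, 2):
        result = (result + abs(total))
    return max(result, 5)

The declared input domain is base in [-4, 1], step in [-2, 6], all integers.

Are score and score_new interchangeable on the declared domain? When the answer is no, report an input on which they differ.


Behavior is preserved: although statement counts differ; also min/max/abs usage differs; also local variable names differ; also arithmetic usage differs; also loop structure differs; also constant usage differs, the outputs never diverge.
Spot check at base=-1, step=4 — score: total=-5, then scale=5, then (not ((1 * -2) <= (2 * scale))) is false, then total=3, then result=0, then (idx=2), then result=3, then (pos=0), then result=6, then (pos=1), then result=9, then (idx=3), then result=12, then (pos=0), then result=15, then (pos=1), then result=18, then (idx=4), then result=21, then (pos=0), then result=24, then (pos=1), then result=27, then returns 27. score_new: total=-5, then scale=5, then (not (-2 <= (2 * scale))) is false, then total=3, then result=0, then result=3, then (pos=0), then result=6, then (pos=1), then result=9, then result=12, then (pos=0), then result=15, then (pos=1), then result=18, then result=21, then (pos=0), then result=24, then (pos=1), then result=27, then returns 27. Both give 27.
Across all 54 domain points the two functions coincide.
verdict: equivalent


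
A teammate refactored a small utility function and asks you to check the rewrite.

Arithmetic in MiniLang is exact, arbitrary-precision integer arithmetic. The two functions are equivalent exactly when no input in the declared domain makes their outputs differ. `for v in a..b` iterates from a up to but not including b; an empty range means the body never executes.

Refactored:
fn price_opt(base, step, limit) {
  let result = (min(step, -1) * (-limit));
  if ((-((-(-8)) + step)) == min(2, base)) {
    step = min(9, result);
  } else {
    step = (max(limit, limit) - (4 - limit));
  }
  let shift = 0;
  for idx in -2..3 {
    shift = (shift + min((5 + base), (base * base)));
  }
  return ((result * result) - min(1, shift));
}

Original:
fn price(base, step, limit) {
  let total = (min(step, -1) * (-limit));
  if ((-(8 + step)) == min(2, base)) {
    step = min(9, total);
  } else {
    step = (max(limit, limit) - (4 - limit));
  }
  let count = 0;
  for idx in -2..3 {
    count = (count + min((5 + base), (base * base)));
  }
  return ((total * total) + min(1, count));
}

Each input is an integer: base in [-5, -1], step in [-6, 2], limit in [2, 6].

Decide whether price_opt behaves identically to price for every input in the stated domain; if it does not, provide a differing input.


These are not equivalent — on base=-4, step=-6, limit=2 the outputs split (145 vs 143).
price: total := 12 | ((-(8 + step)) == min(2, base)): false | step := 0 | count := 0 | iter idx=-2: | count := 1 | iter idx=-1: | count := 2 | iter idx=0: | count := 3 | iter idx=1: | count := 4 | iter idx=2: | count := 5 | result 145
price_opt: result := 12 | ((-((-(-8)) + step)) == min(2, base)): false | step := 0 | shift := 0 | iter idx=-2: | shift := 1 | iter idx=-1: | shift := 2 | iter idx=0: | shift := 3 | iter idx=1: | shift := 4 | iter idx=2: | shift := 5 | result 143
verdict: not equivalent; witness: base=-4, step=-6, limit=2


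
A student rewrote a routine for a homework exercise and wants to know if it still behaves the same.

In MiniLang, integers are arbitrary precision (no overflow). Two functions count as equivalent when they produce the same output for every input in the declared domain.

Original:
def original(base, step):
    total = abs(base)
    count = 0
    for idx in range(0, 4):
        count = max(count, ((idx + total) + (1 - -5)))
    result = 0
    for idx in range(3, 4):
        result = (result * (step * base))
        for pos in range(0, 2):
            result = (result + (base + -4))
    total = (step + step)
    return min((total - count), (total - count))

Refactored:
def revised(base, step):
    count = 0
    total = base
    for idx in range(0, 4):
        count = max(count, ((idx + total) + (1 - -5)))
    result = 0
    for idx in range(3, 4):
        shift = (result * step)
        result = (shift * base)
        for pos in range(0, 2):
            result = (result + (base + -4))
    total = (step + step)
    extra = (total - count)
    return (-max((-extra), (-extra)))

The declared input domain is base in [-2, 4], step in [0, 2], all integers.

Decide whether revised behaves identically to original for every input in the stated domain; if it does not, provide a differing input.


Run the pair on base=-2, step=0.
original: total=2, then count=0, then (idx=0), then count=8, then (idx=1), then count=9, then (idx=2), then count=10, then (idx=3), then count=11, then result=0, then (idx=3), then result=0, then (pos=0), then result=-6, then (pos=1), then result=-12, then total=0, then returns -11
revised: count=0, then total=-2, then (idx=0), then count=4, then (idx=1), then count=5, then (idx=2), then count=6, then (idx=3), then count=7, then result=0, then (idx=3), then shift=0, then result=0, then (pos=0), then result=-6, then (pos=1), then result=-12, then total=0, then extra=-7, then returns -7
-11 against -7: the behavior changed.
verdict: not equivalent; witness: base=-2, step=0


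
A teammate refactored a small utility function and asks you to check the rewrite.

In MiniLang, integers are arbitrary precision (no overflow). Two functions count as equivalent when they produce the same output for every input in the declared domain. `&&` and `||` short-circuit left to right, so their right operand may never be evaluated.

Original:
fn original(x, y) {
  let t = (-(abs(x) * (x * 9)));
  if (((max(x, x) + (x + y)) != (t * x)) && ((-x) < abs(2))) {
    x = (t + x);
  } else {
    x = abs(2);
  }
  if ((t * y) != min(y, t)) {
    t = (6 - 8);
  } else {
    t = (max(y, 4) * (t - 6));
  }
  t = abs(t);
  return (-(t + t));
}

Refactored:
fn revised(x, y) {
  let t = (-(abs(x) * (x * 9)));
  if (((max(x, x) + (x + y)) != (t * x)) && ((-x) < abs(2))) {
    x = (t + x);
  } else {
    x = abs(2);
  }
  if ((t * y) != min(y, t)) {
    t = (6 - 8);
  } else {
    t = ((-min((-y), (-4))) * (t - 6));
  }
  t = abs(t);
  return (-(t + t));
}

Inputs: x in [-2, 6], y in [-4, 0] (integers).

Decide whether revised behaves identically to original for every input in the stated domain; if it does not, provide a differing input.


Equivalent — the differences include min/max/abs usage differs, yet no declared input distinguishes the two.
Tracing x=5, y=-3: original: t := -225 | (((max(x, x) + (x + y)) != (t * x)) && ((-x) < abs(2))): true | x := -220 | ((t * y) != min(y, t)): true | t := -2 | t := 2 | result -4 | revised: t := -225 | (((max(x, x) + (x + y)) != (t * x)) && ((-x) < abs(2))): true | x := -220 | ((t * y) != min(y, t)): true | t := -2 | t := 2 | result -4 — matching result -4.
Checked all 45 inputs in the declared domain: the outputs agree on every one.
verdict: equivalent


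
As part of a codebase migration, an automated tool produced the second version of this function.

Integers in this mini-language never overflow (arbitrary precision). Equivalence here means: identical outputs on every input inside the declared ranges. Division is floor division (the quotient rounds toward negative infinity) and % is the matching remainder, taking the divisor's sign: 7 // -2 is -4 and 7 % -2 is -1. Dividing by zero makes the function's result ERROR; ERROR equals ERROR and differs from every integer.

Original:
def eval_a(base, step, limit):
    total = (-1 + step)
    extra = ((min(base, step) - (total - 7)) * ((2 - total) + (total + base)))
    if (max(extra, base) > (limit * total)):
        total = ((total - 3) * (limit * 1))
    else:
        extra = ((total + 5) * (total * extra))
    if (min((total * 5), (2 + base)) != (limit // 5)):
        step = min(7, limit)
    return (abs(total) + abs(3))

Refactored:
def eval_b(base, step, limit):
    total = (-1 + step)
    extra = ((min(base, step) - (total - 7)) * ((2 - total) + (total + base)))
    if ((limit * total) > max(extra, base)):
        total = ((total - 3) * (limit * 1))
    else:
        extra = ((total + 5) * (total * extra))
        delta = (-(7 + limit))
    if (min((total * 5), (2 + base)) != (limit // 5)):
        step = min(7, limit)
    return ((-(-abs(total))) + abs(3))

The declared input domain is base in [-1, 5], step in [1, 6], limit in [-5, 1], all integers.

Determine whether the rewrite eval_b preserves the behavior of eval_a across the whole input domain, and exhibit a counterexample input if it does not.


Not equivalent: base=-1, step=1, limit=-5 separates them (18 vs 3).
eval_a: total = 0; extra = 6; (max(extra, base) > (limit * total)) -> true; total = 15; (min((total * 5), (2 + base)) != (limit // 5)) -> true; step = -5; return 18
eval_b: total = 0; extra = 6; ((limit * total) > max(extra, base)) -> false; extra = 0; delta = -2; (min((total * 5), (2 + base)) != (limit // 5)) -> true; step = -5; return 3
verdict: not equivalent; witness: base=-1, step=1, limit=-5


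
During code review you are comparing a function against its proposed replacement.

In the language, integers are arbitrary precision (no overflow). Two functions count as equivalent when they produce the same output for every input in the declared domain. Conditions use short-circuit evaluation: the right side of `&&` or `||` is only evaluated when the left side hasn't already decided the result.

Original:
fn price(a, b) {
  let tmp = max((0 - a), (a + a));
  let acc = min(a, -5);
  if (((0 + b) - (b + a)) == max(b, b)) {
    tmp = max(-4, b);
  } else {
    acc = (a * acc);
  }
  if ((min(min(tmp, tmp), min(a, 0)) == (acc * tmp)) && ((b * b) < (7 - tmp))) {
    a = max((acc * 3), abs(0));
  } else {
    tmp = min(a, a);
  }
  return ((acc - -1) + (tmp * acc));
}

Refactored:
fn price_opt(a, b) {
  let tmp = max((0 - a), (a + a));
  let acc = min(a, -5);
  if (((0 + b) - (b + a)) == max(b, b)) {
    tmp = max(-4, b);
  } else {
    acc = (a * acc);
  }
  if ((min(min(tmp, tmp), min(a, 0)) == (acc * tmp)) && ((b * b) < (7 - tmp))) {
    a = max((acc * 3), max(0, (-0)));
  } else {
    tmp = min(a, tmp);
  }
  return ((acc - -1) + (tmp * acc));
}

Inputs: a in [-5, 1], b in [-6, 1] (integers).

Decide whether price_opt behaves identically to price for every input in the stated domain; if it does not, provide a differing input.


There is a counterexample at a=1, b=-1: -9 on one side, 1 on the other.
price: tmp = 2; acc = -5; (((0 + b) - (b + a)) == max(b, b)) -> true; tmp = -1; ((min(min(tmp, tmp), min(a, 0)) == (acc * tmp)) && ((b * b) < (7 - tmp))) -> false; tmp = 1; return -9
price_opt: tmp = 2; acc = -5; (((0 + b) - (b + a)) == max(b, b)) -> true; tmp = -1; ((min(min(tmp, tmp), min(a, 0)) == (acc * tmp)) && ((b * b) < (7 - tmp))) -> false; tmp = -1; return 1
verdict: not equivalent; witness: a=1, b=-1


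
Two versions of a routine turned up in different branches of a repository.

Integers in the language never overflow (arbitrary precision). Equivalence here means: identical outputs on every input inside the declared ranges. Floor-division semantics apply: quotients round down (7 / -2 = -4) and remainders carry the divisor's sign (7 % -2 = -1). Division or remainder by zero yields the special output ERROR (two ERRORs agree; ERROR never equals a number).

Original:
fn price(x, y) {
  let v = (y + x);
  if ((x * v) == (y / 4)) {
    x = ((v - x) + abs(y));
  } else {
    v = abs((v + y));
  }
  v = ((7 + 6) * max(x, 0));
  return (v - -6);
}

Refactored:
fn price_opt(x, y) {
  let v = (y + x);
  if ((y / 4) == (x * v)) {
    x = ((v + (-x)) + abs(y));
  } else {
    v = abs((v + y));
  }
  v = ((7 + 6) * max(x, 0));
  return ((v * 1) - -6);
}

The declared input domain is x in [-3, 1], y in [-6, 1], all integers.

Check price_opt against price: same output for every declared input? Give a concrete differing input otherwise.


This is a faithful refactor — arithmetic usage differs; and constant usage differs, but the computed results match everywhere.
Tracing x=1, y=-4: price: v := -3 | ((x * v) == (y / 4)): false | v := 7 | v := 13 | result 19 | price_opt: v := -3 | ((y / 4) == (x * v)): false | v := 7 | v := 13 | result 19 — matching result 19.
An exhaustive pass over the 40 declared inputs shows identical outputs.
verdict: equivalent


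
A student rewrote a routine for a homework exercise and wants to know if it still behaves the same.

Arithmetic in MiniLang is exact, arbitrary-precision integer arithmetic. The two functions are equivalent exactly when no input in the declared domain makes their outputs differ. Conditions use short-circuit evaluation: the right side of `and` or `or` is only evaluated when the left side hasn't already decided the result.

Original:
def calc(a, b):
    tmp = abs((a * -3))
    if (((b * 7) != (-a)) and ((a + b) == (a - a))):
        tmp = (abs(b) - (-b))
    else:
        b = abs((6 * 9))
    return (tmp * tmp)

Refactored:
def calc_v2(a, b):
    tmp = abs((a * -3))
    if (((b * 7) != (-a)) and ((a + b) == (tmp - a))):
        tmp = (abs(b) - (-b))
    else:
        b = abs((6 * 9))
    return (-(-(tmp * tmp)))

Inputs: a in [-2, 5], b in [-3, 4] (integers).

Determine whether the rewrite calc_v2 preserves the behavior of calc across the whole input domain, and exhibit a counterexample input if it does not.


Take a=-2, b=2.
calc: tmp becomes 6; next (((b * 7) != (-a)) and ((a + b) == (a - a))) evaluates to true; next tmp becomes 4; next final value 16
calc_v2: tmp becomes 6; next (((b * 7) != (-a)) and ((a + b) == (tmp - a))) evaluates to false; next b becomes 54; next final value 36
16 and 36 differ, so these are not the same function on this domain.
verdict: not equivalent; witness: a=-2, b=2


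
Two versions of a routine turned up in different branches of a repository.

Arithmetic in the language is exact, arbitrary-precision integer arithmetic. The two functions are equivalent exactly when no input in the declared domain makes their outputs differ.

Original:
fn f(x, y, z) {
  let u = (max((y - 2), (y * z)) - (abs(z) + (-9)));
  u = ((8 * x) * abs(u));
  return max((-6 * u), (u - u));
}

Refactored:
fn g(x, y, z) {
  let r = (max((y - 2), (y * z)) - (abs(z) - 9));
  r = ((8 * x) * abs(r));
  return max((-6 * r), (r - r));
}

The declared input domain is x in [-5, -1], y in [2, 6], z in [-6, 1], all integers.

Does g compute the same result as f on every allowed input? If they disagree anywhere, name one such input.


This is a faithful refactor — local variable names differ, and arithmetic usage differs, but the computed results match everywhere.
As a probe, take x=-2, y=5, z=-2: f runs u=10, then u=-160, then returns 960; g runs r=10, then r=-160, then returns 960; both end at 960.
An exhaustive pass over the 200 declared inputs shows identical outputs.
verdict: equivalent


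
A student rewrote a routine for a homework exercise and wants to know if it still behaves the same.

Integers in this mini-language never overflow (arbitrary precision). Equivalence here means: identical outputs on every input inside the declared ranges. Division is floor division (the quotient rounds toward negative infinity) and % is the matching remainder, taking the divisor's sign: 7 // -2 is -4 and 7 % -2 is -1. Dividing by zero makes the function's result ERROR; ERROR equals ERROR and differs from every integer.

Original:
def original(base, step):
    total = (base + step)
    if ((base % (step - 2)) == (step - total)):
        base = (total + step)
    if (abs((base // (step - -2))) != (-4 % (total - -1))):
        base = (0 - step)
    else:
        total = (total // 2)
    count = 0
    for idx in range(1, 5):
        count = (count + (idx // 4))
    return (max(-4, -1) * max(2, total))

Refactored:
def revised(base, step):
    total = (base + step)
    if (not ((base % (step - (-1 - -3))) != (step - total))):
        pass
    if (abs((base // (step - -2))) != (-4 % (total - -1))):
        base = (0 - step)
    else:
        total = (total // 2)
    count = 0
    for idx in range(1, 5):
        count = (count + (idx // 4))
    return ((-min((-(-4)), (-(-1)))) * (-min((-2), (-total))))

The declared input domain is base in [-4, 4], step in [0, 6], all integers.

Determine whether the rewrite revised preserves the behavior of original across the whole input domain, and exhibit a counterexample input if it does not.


The rewrite breaks on base=0, step=3, where the results are -3 and -2.
original: total := 3 | ((base % (step - 2)) == (step - total)): true | base := 6 | (abs((base // (step - -2))) != (-4 % (total - -1))): true | base := -3 | count := 0 | iter idx=1: | count := 0 | iter idx=2: | count := 0 | iter idx=3: | count := 0 | iter idx=4: | count := 1 | result -3
revised: total := 3 | (not ((base % (step - (-1 - -3))) != (step - total))): true | (abs((base // (step - -2))) != (-4 % (total - -1))): false | total := 1 | count := 0 | iter idx=1: | count := 0 | iter idx=2: | count := 0 | iter idx=3: | count := 0 | iter idx=4: | count := 1 | result -2
verdict: not equivalent; witness: base=0, step=3


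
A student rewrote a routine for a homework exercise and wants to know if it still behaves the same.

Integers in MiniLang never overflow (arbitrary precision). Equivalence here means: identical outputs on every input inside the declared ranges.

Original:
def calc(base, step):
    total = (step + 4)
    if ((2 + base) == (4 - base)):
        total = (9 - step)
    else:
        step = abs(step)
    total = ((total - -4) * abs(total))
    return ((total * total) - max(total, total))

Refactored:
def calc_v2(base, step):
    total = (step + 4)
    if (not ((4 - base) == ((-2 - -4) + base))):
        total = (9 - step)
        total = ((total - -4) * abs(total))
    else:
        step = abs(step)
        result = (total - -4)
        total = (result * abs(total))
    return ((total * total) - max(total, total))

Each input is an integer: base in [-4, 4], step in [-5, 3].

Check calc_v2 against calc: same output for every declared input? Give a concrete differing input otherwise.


Input base=-4, step=-5: 6 from calc versus 63252 from calc_v2.
verdict: not equivalent; witness: base=-4, step=-5


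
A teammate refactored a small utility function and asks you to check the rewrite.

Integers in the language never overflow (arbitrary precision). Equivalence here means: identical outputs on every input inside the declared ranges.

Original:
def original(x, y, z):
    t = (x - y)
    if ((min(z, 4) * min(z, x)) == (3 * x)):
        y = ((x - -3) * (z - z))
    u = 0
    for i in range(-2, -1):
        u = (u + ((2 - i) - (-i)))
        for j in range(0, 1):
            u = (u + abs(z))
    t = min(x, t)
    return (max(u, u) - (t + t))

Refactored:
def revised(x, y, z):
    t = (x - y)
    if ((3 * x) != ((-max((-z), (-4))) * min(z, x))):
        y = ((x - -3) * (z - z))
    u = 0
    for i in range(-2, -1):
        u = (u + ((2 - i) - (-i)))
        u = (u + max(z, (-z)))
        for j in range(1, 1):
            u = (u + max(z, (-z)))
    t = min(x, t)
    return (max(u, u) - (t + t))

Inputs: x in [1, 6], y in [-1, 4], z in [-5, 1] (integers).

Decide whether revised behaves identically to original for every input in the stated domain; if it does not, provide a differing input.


There is a behavioral-looking edit here, yet the outcome never shifts on this domain; all 252 inputs agree.
verdict: equivalent


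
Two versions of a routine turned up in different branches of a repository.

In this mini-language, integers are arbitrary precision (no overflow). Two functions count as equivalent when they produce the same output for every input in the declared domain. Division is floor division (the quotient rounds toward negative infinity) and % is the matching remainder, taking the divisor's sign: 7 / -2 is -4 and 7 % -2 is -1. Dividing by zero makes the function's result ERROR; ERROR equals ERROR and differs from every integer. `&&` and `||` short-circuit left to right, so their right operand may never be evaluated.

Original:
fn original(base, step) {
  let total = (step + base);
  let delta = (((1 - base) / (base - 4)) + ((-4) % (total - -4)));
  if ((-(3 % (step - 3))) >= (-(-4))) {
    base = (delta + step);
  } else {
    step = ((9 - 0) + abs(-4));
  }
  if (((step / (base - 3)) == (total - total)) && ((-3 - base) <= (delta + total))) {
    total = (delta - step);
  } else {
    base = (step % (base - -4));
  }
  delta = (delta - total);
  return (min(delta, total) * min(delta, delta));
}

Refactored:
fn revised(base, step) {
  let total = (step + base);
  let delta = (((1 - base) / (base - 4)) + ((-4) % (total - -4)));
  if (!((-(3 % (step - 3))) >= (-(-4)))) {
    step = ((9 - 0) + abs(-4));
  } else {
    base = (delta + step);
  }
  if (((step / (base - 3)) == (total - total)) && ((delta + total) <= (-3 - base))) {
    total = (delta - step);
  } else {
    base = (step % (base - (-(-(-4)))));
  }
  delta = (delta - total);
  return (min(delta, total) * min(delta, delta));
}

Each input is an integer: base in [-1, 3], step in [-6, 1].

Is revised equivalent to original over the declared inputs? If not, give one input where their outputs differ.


Not equivalent: base=-1, step=-6 separates them (-35 vs 36).
original: total=-7, then delta=-2, then ((-(3 % (step - 3))) >= (-(-4))) is true, then base=-8, then (((step / (base - 3)) == (total - total)) && ((-3 - base) <= (delta + total))) is false, then base=-2, then delta=5, then returns -35
revised: total=-7, then delta=-2, then (!((-(3 % (step - 3))) >= (-(-4)))) is false, then base=-8, then (((step / (base - 3)) == (total - total)) && ((delta + total) <= (-3 - base))) is true, then total=4, then delta=-6, then returns 36
verdict: not equivalent; witness: base=-1, step=-6


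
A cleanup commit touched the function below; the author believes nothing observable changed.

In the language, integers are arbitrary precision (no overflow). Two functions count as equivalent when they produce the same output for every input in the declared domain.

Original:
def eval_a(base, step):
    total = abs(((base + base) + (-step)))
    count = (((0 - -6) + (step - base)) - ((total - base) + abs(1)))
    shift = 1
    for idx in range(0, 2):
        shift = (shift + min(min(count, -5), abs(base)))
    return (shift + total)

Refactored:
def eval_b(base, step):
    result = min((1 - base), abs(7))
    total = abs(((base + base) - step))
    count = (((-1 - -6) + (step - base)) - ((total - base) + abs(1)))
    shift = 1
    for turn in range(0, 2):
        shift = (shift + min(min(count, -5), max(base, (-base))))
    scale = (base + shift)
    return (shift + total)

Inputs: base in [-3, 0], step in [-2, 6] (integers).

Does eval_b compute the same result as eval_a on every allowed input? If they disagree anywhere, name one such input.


Equivalent. The suspicious edit (`0` became `-1`) never changes the result for any input inside the declared domain.
Checked all 36 inputs in the declared domain: the outputs agree on every one.
Spot check at base=-2, step=-2 — eval_a: total := 2 | count := 1 | shift := 1 | iter idx=0: | shift := -4 | iter idx=1: | shift := -9 | result -7. eval_b: result := 3 | total := 2 | count := 0 | shift := 1 | iter turn=0: | shift := -4 | iter turn=1: | shift := -9 | scale := -11 | result -7. Both give -7.
verdict: equivalent


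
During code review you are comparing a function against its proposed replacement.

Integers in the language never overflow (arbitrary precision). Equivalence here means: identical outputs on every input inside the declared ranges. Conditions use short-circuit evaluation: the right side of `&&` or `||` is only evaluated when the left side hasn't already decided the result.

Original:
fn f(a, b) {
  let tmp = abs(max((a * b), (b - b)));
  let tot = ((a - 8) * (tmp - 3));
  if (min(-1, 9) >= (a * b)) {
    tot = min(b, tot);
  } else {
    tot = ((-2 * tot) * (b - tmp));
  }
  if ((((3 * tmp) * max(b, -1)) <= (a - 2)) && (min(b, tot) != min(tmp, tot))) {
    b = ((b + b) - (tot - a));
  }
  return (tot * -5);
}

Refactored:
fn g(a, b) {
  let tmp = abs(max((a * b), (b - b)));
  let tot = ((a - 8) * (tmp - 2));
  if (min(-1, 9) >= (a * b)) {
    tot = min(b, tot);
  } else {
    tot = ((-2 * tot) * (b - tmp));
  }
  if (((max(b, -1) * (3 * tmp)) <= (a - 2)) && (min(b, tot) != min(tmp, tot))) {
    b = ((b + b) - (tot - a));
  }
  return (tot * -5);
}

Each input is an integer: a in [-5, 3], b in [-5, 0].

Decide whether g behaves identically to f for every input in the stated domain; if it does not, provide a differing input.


Run the pair on a=-5, b=-5.
f: tmp becomes 25; next tot becomes -286; next (min(-1, 9) >= (a * b)) evaluates to false; next tot becomes -17160; next ((((3 * tmp) * max(b, -1)) <= (a - 2)) && (min(b, tot) != min(tmp, tot))) evaluates to false; next final value 85800
g: tmp becomes 25; next tot becomes -299; next (min(-1, 9) >= (a * b)) evaluates to false; next tot becomes -17940; next (((max(b, -1) * (3 * tmp)) <= (a - 2)) && (min(b, tot) != min(tmp, tot))) evaluates to false; next final value 89700
85800 and 89700 differ, so these are not the same function on this domain.
verdict: not equivalent; witness: a=-5, b=-5


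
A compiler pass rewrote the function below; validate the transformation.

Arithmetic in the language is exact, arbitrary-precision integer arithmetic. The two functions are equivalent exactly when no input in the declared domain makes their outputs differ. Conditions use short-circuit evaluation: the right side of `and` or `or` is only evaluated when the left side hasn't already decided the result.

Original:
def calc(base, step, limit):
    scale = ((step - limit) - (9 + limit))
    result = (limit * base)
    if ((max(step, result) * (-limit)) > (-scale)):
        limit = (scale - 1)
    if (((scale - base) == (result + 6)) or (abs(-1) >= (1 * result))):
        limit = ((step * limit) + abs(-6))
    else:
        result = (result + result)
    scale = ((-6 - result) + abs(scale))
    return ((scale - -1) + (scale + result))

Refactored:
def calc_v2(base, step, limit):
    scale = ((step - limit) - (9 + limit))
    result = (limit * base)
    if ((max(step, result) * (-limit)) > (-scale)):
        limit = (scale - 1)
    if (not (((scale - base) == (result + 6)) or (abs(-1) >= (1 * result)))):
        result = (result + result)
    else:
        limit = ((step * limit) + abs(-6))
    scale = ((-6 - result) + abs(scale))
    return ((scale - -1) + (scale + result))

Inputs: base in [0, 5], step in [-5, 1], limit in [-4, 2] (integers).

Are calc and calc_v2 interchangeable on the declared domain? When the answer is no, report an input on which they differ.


Comparing the listings, the differences include: boolean connective usage differs.
Spot check at base=1, step=-2, limit=-3 — calc: scale = -5; result = -3; ((max(step, result) * (-limit)) > (-scale)) -> false; (((scale - base) == (result + 6)) or (abs(-1) >= (1 * result))) -> true; limit = 12; scale = 2; return 2. calc_v2: scale = -5; result = -3; ((max(step, result) * (-limit)) > (-scale)) -> false; (not (((scale - base) == (result + 6)) or (abs(-1) >= (1 * result)))) -> false; limit = 12; scale = 2; return 2. Both give 2.
Every one of the 294 inputs gives matching results.
verdict: equivalent


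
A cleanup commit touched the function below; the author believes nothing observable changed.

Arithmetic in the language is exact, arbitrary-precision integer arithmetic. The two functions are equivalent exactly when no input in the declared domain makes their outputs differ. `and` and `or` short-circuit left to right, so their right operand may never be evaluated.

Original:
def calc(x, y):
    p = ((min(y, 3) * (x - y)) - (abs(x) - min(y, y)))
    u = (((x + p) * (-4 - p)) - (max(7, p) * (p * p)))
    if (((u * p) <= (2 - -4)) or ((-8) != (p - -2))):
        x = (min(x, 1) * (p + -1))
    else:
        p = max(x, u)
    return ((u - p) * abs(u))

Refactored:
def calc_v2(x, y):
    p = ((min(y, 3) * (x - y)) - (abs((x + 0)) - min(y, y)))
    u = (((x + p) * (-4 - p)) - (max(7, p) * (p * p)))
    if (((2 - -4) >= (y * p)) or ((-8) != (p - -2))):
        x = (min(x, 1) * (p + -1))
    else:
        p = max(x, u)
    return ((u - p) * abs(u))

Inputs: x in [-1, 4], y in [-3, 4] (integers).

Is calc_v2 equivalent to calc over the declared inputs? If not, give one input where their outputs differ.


Consider the input x=-1, y=3.
calc: p = -10; u = -766; (((u * p) <= (2 - -4)) or ((-8) != (p - -2))) -> false; p = -1; return -585990
calc_v2: p = -10; u = -766; (((2 - -4) >= (y * p)) or ((-8) != (p - -2))) -> true; x = 11; return -579096
-585990 != -579096, so the rewrite changes behavior.
verdict: not equivalent; witness: x=-1, y=3


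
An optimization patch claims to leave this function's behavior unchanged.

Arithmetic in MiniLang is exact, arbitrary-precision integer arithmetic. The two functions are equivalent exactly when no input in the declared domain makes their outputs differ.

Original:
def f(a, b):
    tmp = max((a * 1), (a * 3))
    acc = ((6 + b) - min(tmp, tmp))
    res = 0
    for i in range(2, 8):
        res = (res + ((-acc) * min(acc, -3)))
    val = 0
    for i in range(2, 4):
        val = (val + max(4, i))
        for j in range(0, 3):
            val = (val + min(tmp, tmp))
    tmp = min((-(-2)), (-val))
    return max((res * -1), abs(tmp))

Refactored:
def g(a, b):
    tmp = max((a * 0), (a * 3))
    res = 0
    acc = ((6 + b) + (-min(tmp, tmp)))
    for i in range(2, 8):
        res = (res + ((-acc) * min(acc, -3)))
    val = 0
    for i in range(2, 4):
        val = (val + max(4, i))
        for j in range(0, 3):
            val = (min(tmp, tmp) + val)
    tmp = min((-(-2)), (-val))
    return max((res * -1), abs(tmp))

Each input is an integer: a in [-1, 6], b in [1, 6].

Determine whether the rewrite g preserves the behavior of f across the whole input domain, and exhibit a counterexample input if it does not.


Take a=-1, b=1.
f: tmp becomes -1; next acc becomes 8; next res becomes 0; next at i=2:; next res becomes 24; next at i=3:; next res becomes 48; next at i=4:; next res becomes 72; next at i=5:; next res becomes 96; next at i=6:; next res becomes 120; next at i=7:; next res becomes 144; next val becomes 0; next at i=2:; next val becomes 4; next at j=0:; next val becomes 3; next at j=1:; next val becomes 2; next at j=2:; next val becomes 1; next at i=3:; next val becomes 5; next at j=0:; next val becomes 4; next at j=1:; next val becomes 3; next at j=2:; next val becomes 2; next tmp becomes -2; next final value 2
g: tmp becomes 0; next res becomes 0; next acc becomes 7; next at i=2:; next res becomes 21; next at i=3:; next res becomes 42; next at i=4:; next res becomes 63; next at i=5:; next res becomes 84; next at i=6:; next res becomes 105; next at i=7:; next res becomes 126; next val becomes 0; next at i=2:; next val becomes 4; next at j=0:; next val becomes 4; next at j=1:; next val becomes 4; next at j=2:; next val becomes 4; next at i=3:; next val becomes 8; next at j=0:; next val becomes 8; next at j=1:; next val becomes 8; next at j=2:; next val becomes 8; next tmp becomes -8; next final value 8
2 against 8: the behavior changed.
verdict: not equivalent; witness: a=-1, b=1


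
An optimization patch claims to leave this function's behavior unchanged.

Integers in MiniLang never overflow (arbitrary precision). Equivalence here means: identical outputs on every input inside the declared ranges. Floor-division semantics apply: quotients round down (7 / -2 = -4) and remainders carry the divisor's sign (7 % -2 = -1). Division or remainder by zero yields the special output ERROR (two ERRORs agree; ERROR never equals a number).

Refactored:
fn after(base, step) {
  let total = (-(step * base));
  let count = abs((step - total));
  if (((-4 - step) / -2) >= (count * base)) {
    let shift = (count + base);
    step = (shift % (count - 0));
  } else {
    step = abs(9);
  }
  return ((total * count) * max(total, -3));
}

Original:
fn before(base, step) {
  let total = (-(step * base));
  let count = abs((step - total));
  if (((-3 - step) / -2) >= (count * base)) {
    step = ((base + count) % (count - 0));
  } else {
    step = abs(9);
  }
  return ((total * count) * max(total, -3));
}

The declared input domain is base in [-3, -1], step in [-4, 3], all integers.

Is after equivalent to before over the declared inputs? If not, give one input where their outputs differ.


Run the pair on base=-1, step=-4.
before: total = -4; count = 0; (((-3 - step) / -2) >= (count * base)) -> false; step = 9; return 0
after: total = -4; count = 0; (((-4 - step) / -2) >= (count * base)) -> true; shift = -1; division by zero -> ERROR
0 against ERROR: the behavior changed.
verdict: not equivalent; witness: base=-1, step=-4


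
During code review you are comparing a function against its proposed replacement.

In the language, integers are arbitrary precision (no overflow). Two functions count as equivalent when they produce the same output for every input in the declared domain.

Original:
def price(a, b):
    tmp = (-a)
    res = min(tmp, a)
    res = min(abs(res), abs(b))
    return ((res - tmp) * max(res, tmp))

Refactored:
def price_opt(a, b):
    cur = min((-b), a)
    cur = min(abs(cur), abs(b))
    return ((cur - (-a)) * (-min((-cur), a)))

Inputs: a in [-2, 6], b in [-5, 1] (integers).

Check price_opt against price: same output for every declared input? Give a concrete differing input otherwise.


Input a=0, b=1: 0 from price versus 1 from price_opt.
verdict: not equivalent; witness: a=0, b=1


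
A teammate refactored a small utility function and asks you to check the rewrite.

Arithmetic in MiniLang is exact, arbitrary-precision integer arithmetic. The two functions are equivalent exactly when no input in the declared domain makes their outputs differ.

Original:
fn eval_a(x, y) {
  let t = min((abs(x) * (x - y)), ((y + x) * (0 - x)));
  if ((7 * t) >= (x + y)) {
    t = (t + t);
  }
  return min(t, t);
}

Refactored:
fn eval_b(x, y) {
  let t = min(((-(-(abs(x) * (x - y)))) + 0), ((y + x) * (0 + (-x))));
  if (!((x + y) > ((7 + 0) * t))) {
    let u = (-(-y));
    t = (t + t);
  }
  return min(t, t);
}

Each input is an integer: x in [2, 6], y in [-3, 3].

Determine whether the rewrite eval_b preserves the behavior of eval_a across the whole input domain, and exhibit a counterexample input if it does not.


Changes here: comparison usage differs, and statement counts differ, and constant usage differs, and arithmetic usage differs, and local variable names differ, and boolean connective usage differs; the full 35-point sweep finds no disagreement.
verdict: equivalent


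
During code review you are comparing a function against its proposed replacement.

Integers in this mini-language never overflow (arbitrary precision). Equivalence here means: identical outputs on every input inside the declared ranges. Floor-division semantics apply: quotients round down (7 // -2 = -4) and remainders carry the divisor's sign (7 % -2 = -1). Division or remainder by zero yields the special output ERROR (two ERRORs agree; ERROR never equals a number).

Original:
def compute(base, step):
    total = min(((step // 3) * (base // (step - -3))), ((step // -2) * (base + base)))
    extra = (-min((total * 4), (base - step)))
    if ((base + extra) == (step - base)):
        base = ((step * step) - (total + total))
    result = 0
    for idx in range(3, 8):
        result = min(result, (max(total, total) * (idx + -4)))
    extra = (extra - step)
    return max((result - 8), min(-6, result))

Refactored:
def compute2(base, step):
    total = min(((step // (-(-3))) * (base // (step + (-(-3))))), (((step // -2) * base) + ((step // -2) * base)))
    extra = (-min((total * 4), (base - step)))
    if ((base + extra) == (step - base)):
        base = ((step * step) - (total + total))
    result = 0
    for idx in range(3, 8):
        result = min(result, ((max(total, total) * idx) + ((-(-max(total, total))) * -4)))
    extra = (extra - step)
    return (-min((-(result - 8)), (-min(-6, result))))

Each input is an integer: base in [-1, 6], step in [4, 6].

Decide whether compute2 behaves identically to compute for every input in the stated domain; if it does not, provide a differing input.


Comparing the listings, the differences include: constant usage differs, min/max/abs usage differs, arithmetic usage differs.
Spot check at base=5, step=4 — compute: total=-20, then extra=80, then ((base + extra) == (step - base)) is false, then result=0, then (idx=3), then result=0, then (idx=4), then result=0, then (idx=5), then result=-20, then (idx=6), then result=-40, then (idx=7), then result=-60, then extra=76, then returns -60. compute2: total=-20, then extra=80, then ((base + extra) == (step - base)) is false, then result=0, then (idx=3), then result=0, then (idx=4), then result=0, then (idx=5), then result=-20, then (idx=6), then result=-40, then (idx=7), then result=-60, then extra=76, then returns -60. Both give -60.
An exhaustive pass over the 24 declared inputs shows identical outputs.
verdict: equivalent


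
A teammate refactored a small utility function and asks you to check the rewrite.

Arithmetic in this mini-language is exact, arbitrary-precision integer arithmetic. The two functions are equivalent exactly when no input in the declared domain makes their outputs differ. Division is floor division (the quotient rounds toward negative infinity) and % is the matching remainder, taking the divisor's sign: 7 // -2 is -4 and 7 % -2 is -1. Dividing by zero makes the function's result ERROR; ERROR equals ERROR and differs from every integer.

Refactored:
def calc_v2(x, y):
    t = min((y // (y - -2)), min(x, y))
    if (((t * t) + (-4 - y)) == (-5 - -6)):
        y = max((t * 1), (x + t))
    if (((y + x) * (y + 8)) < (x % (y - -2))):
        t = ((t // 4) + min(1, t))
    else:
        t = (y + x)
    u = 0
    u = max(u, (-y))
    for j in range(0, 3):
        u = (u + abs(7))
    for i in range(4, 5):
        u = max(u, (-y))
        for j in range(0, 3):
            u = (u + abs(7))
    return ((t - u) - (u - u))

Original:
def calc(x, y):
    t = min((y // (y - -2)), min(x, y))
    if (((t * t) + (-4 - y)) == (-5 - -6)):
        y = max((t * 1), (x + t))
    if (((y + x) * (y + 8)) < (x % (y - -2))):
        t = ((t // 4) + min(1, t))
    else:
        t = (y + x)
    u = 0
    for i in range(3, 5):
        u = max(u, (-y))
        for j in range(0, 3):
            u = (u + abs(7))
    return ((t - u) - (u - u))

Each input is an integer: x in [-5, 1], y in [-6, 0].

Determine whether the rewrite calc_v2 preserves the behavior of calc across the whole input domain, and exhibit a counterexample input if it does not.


This is a faithful refactor — statement counts differ; and loop structure differs; and arithmetic usage differs; and constant usage differs; and min/max/abs usage differs, but the computed results match everywhere.
One worked example (x=-1, y=-3) — calc: t := -3 | (((t * t) + (-4 - y)) == (-5 - -6)): false | (((y + x) * (y + 8)) < (x % (y - -2))): true | t := -4 | u := 0 | iter i=3: | u := 3 | iter j=0: | u := 10 | iter j=1: | u := 17 | iter j=2: | u := 24 | iter i=4: | u := 24 | iter j=0: | u := 31 | iter j=1: | u := 38 | iter j=2: | u := 45 | result -49; calc_v2: t := -3 | (((t * t) + (-4 - y)) == (-5 - -6)): false | (((y + x) * (y + 8)) < (x % (y - -2))): true | t := -4 | u := 0 | u := 3 | iter j=0: | u := 10 | iter j=1: | u := 17 | iter j=2: | u := 24 | iter i=4: | u := 24 | iter j=0: | u := 31 | iter j=1: | u := 38 | iter j=2: | u := 45 | result -49; agreement on -49.
Sweeping the whole domain (49 inputs) finds no disagreement.
verdict: equivalent
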